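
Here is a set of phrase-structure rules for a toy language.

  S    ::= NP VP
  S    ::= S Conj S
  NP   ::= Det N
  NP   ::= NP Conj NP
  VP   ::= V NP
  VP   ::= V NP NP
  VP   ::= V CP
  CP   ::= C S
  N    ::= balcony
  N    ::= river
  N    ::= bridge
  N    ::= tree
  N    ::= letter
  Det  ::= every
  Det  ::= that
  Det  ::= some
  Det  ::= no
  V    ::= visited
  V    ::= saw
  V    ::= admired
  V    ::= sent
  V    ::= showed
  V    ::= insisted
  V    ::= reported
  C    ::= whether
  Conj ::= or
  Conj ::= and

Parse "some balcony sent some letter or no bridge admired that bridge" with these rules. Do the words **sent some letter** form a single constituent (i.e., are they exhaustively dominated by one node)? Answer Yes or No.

Yes

[S [S [NP [Det some] [N balcony]] [VP [V sent] [NP [Det some] [N letter]]]] [Conj or] [S [NP [Det no] [N bridge]] [VP [V admired] [NP [Det that] [N bridge]]]]]
The words 'sent some letter' are exhaustively dominated by a single VP node (built by VP → V NP), so they form a constituent.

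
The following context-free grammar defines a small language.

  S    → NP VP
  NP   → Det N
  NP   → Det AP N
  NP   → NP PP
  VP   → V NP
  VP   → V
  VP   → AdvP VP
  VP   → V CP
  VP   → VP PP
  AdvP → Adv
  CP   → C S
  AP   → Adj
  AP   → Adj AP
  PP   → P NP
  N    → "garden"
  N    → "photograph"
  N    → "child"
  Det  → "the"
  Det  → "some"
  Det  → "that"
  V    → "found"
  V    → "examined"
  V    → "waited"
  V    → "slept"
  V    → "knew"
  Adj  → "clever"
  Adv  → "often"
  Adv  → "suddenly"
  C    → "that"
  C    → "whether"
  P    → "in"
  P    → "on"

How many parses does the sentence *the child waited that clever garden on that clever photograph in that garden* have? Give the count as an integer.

5

Two of the 5 distinct bracketings:
[S [NP [Det the] [N child]] [VP [V waited] [NP [NP [Det that] [AP [Adj clever]] [N garden]] [PP [P on] [NP [NP [Det that] [AP [Adj clever]] [N photograph]] [PP [P in] [NP [Det that] [N garden]]]]]]]]
[S [NP [Det the] [N child]] [VP [V waited] [NP [NP [NP [Det that] [AP [Adj clever]] [N garden]] [PP [P on] [NP [Det that] [AP [Adj clever]] [N photograph]]]] [PP [P in] [NP [Det that] [N garden]]]]]]
The trees differ in how a recursive rule is bracketed over the same span.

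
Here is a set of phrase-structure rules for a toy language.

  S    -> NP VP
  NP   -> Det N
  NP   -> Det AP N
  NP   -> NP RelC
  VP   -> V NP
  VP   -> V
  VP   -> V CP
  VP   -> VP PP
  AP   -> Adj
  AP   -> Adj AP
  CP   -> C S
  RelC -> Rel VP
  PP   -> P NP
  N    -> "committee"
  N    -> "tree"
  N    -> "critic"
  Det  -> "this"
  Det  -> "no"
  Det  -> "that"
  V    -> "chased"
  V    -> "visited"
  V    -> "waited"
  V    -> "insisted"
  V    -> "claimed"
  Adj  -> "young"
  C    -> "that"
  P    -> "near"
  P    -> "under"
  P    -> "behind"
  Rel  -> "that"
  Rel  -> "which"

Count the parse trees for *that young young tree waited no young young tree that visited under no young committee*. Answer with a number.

2

The two bracketings:
[S [NP [Det that] [AP [Adj young] [AP [Adj young]]] [N tree]] [VP [V waited] [NP [NP [Det no] [AP [Adj young] [AP [Adj young]]] [N tree]] [RelC [Rel that] [VP [VP [V visited]] [PP [P under] [NP [Det no] [AP [Adj young]] [N committee]]]]]]]]
[S [NP [Det that] [AP [Adj young] [AP [Adj young]]] [N tree]] [VP [VP [V waited] [NP [NP [Det no] [AP [Adj young] [AP [Adj young]]] [N tree]] [RelC [Rel that] [VP [V visited]]]]] [PP [P under] [NP [Det no] [AP [Adj young]] [N committee]]]]]
The trees differ in how a recursive rule is bracketed over the same span.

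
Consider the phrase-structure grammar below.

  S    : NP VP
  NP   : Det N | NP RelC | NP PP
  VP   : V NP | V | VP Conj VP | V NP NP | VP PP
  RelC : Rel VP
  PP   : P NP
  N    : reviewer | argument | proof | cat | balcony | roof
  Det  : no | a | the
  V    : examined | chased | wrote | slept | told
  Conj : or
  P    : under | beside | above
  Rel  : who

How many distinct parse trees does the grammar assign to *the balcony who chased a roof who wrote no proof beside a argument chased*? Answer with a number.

11

Two of the 11 distinct bracketings:
[S [NP [NP [Det the] [N balcony]] [RelC [Rel who] [VP [V chased] [NP [NP [Det a] [N roof]] [RelC [Rel who] [VP [V wrote] [NP [NP [Det no] [N proof]] [PP [P beside] [NP [Det a] [N argument]]]]]]]]]] [VP [V chased]]]
[S [NP [NP [Det the] [N balcony]] [RelC [Rel who] [VP [V chased] [NP [NP [Det a] [N roof]] [RelC [Rel who] [VP [VP [V wrote] [NP [Det no] [N proof]]] [PP [P beside] [NP [Det a] [N argument]]]]]]]]] [VP [V chased]]]
The difference turns on whether NP → NP PP is used at the relevant span, versus an alternative expansion of NP.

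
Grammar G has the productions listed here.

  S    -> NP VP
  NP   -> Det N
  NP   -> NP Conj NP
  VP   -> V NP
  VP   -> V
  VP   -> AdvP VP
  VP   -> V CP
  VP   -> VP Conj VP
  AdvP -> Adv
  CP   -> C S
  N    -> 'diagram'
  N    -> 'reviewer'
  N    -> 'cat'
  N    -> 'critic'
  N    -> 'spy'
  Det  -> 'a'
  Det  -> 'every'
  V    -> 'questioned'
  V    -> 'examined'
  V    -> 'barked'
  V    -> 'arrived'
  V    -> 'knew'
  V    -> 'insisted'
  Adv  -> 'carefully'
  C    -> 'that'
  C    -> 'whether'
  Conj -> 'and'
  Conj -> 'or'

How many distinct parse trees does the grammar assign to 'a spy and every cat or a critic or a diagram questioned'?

Two of the 5 distinct bracketings:
[S [NP [NP [Det a] [N spy]] [Conj and] [NP [NP [Det every] [N cat]] [Conj or] [NP [NP [Det a] [N critic]] [Conj or] [NP [Det a] [N diagram]]]]] [VP [V questioned]]]
[S [NP [NP [Det a] [N spy]] [Conj and] [NP [NP [NP [Det every] [N cat]] [Conj or] [NP [Det a] [N critic]]] [Conj or] [NP [Det a] [N diagram]]]] [VP [V questioned]]]
The trees differ in how a recursive rule is bracketed over the same span.

5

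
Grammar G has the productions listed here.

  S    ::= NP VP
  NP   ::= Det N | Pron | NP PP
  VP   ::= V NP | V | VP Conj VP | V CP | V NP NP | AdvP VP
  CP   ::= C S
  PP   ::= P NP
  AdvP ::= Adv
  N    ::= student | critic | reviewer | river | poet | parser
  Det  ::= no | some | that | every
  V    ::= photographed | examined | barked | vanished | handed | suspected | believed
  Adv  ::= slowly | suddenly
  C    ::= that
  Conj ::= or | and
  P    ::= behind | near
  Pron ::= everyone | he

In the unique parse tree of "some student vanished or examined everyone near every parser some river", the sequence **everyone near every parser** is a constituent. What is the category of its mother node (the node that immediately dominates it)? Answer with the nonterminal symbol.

[S [NP [Det some] [N student]] [VP [VP [V vanished]] [Conj or] [VP [V examined] [NP [NP [Pron everyone]] [PP [P near] [NP [Det every] [N parser]]]] [NP [Det some] [N river]]]]]
The span 'everyone near every parser' is the NP node built by NP → NP PP.
Its mother is the VP built by VP → V NP NP.

VP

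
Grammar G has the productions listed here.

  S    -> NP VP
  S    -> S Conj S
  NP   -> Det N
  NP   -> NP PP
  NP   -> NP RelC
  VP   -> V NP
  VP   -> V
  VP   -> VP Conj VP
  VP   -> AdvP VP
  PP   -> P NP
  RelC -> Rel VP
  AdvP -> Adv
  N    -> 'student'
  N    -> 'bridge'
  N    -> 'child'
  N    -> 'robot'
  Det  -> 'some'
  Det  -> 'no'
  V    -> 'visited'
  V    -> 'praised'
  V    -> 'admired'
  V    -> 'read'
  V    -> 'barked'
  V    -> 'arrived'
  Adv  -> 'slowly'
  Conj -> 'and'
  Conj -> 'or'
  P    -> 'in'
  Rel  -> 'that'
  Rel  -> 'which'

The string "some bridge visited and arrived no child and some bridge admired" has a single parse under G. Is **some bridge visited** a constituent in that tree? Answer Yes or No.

No

[S [S [NP [Det some] [N bridge]] [VP [VP [V visited]] [Conj and] [VP [V arrived] [NP [Det no] [N child]]]]] [Conj and] [S [NP [Det some] [N bridge]] [VP [V admired]]]]
The smallest constituent containing 'some bridge visited' is the S spanning 'some bridge visited and arrived no child'; no single node in the tree dominates exactly the given words.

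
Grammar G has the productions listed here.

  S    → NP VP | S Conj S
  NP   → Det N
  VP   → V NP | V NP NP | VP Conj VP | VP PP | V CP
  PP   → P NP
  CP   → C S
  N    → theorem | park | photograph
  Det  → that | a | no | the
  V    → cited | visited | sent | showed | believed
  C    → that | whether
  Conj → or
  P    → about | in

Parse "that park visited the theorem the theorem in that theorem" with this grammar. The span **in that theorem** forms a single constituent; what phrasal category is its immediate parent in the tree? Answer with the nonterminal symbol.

VP

[S [NP [Det that] [N park]] [VP [VP [V visited] [NP [Det the] [N theorem]] [NP [Det the] [N theorem]]] [PP [P in] [NP [Det that] [N theorem]]]]]
The span 'in that theorem' is the PP node built by PP → P NP.
Its mother is the VP built by VP → VP PP.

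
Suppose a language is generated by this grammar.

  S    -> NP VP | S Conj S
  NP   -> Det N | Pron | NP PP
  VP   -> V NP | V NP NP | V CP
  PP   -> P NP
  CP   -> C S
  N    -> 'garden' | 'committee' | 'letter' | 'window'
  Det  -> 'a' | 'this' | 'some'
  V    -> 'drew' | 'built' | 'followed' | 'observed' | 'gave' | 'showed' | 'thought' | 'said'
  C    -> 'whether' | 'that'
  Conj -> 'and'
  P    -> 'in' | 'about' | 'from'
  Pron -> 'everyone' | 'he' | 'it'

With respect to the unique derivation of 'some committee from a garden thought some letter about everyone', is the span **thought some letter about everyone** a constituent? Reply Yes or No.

[S [NP [NP [Det some] [N committee]] [PP [P from] [NP [Det a] [N garden]]]] [VP [V thought] [NP [NP [Det some] [N letter]] [PP [P about] [NP [Pron everyone]]]]]]
The words 'thought some letter about everyone' are exhaustively dominated by a single VP node (built by VP → V NP), so they form a constituent.

Yes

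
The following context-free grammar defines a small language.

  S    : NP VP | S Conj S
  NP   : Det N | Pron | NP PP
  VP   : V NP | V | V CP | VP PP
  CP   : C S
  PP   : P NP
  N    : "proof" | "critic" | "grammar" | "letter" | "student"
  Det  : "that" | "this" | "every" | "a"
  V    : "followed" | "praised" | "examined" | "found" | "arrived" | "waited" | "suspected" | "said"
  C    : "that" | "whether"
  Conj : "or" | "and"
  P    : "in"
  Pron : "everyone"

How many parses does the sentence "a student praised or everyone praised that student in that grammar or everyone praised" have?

4

Two of the 4 distinct bracketings:
[S [S [NP [Det a] [N student]] [VP [V praised]]] [Conj or] [S [S [NP [Pron everyone]] [VP [V praised] [NP [NP [Det that] [N student]] [PP [P in] [NP [Det that] [N grammar]]]]]] [Conj or] [S [NP [Pron everyone]] [VP [V praised]]]]]
[S [S [NP [Det a] [N student]] [VP [V praised]]] [Conj or] [S [S [NP [Pron everyone]] [VP [VP [V praised] [NP [Det that] [N student]]] [PP [P in] [NP [Det that] [N grammar]]]]] [Conj or] [S [NP [Pron everyone]] [VP [V praised]]]]]
The difference turns on whether NP → NP PP is used at the relevant span, versus an alternative expansion of NP.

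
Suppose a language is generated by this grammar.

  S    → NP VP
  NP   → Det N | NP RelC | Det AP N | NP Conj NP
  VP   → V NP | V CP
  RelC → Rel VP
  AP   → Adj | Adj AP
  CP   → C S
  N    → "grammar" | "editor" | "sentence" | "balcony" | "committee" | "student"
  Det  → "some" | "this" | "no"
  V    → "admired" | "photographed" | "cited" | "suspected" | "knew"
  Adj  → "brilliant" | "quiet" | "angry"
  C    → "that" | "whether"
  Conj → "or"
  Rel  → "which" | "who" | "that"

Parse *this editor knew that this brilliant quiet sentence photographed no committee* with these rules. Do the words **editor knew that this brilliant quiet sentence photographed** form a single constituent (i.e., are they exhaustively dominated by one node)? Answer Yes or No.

[S [NP [Det this] [N editor]] [VP [V knew] [CP [C that] [S [NP [Det this] [AP [Adj brilliant] [AP [Adj quiet]]] [N sentence]] [VP [V photographed] [NP [Det no] [N committee]]]]]]]
The smallest constituent containing 'editor knew that this brilliant quiet sentence photographed' is the S spanning 'this editor knew that this brilliant quiet sentence photographed no committee'; no single node in the tree dominates exactly the given words.

No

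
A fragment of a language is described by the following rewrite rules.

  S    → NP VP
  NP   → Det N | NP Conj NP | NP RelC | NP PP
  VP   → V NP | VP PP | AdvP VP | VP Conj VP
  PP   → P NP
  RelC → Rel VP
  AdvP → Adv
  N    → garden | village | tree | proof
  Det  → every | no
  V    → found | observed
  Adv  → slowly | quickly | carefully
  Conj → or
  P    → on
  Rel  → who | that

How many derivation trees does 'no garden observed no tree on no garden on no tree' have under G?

Two of the 5 distinct bracketings:
[S [NP [Det no] [N garden]] [VP [V observed] [NP [NP [Det no] [N tree]] [PP [P on] [NP [NP [Det no] [N garden]] [PP [P on] [NP [Det no] [N tree]]]]]]]]
[S [NP [Det no] [N garden]] [VP [V observed] [NP [NP [NP [Det no] [N tree]] [PP [P on] [NP [Det no] [N garden]]]] [PP [P on] [NP [Det no] [N tree]]]]]]
The trees differ in how a recursive rule is bracketed over the same span.

5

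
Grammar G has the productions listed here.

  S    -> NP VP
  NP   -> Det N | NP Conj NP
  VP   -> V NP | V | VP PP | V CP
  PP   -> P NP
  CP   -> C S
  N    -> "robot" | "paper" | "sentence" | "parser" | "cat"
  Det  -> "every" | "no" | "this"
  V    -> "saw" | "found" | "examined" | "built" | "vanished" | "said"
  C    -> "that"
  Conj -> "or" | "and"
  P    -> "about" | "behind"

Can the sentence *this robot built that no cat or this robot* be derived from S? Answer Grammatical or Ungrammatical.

For S → NP VP, the only prefix that parses as NP is 'this robot', but the remainder 'built that no cat or this robot' is not a VP under these rules.

Ungrammatical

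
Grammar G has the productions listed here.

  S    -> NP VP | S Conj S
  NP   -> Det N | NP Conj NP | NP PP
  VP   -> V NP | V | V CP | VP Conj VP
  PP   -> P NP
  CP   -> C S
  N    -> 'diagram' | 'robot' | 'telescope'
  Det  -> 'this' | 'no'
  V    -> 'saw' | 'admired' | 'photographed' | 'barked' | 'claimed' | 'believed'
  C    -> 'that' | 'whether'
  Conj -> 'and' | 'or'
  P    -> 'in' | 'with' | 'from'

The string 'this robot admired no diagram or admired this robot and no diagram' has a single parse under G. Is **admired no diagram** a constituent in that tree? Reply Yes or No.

Yes

[S [NP [Det this] [N robot]] [VP [VP [V admired] [NP [Det no] [N diagram]]] [Conj or] [VP [V admired] [NP [NP [Det this] [N robot]] [Conj and] [NP [Det no] [N diagram]]]]]]
The words 'admired no diagram' are exhaustively dominated by a single VP node (built by VP → V NP), so they form a constituent.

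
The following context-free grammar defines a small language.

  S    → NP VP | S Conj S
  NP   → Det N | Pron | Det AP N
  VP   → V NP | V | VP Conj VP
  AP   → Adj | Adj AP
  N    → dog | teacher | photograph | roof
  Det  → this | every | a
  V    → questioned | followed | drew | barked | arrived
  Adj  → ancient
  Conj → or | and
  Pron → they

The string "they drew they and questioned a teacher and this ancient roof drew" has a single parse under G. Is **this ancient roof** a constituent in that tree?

[S [S [NP [Pron they]] [VP [VP [V drew] [NP [Pron they]]] [Conj and] [VP [V questioned] [NP [Det a] [N teacher]]]]] [Conj and] [S [NP [Det this] [AP [Adj ancient]] [N roof]] [VP [V drew]]]]
The words 'this ancient roof' are exhaustively dominated by a single NP node (built by NP → Det AP N), so they form a constituent.

Yes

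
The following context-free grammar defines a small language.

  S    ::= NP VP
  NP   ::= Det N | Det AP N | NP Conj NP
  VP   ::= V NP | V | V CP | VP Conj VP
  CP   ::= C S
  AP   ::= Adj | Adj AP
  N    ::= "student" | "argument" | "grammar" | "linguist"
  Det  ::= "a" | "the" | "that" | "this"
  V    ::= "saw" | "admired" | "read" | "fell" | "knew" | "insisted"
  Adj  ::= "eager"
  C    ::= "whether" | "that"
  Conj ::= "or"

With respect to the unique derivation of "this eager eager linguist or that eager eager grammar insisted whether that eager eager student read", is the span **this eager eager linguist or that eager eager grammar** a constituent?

Yes

[S [NP [NP [Det this] [AP [Adj eager] [AP [Adj eager]]] [N linguist]] [Conj or] [NP [Det that] [AP [Adj eager] [AP [Adj eager]]] [N grammar]]] [VP [V insisted] [CP [C whether] [S [NP [Det that] [AP [Adj eager] [AP [Adj eager]]] [N student]] [VP [V read]]]]]]
The words 'this eager eager linguist or that eager eager grammar' are exhaustively dominated by a single NP node (built by NP → NP Conj NP), so they form a constituent.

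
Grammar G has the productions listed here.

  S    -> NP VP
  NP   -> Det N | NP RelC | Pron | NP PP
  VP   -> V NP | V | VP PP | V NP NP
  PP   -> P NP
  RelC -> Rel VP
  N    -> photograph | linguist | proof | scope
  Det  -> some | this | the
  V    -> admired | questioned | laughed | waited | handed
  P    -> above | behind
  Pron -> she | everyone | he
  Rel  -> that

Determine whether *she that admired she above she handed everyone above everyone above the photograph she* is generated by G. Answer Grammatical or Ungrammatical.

S
  NP
    NP
      Pron: she
    RelC
      Rel: that
      VP
        V: admired
        NP
          NP
            Pron: she
          PP
            P: above
            NP
              Pron: she
  VP
    V: handed
    NP
      NP
        Pron: everyone
      PP
        P: above
        NP
          NP
            Pron: everyone
          PP
            P: above
            NP
              Det: the
              N: photograph
    NP
      Pron: she
The bracketing above is licensed at every node by one of the given productions, with S at the root.

Grammatical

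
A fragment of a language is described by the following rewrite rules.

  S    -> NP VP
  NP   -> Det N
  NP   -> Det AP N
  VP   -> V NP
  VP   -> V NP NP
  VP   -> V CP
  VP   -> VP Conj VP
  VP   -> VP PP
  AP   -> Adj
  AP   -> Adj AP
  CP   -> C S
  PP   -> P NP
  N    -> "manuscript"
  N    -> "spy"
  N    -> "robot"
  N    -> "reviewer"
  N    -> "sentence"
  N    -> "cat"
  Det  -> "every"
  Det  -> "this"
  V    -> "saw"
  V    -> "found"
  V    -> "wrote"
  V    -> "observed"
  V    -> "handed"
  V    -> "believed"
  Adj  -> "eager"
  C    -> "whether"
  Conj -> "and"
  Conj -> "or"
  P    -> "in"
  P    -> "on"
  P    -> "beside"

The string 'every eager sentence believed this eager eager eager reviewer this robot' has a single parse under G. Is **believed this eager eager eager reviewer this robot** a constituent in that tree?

[S [NP [Det every] [AP [Adj eager]] [N sentence]] [VP [V believed] [NP [Det this] [AP [Adj eager] [AP [Adj eager] [AP [Adj eager]]]] [N reviewer]] [NP [Det this] [N robot]]]]
The words 'believed this eager eager eager reviewer this robot' are exhaustively dominated by a single VP node (built by VP → V NP NP), so they form a constituent.

Yes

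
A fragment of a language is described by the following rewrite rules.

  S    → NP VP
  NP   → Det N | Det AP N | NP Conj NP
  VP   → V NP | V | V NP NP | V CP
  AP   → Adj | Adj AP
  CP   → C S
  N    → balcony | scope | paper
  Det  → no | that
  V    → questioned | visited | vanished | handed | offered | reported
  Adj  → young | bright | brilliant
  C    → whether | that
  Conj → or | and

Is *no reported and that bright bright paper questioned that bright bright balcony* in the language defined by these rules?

Ungrammatical

A Det word can never sit immediately before a V word in any string this grammar generates, so the substring 'no reported' rules out a derivation.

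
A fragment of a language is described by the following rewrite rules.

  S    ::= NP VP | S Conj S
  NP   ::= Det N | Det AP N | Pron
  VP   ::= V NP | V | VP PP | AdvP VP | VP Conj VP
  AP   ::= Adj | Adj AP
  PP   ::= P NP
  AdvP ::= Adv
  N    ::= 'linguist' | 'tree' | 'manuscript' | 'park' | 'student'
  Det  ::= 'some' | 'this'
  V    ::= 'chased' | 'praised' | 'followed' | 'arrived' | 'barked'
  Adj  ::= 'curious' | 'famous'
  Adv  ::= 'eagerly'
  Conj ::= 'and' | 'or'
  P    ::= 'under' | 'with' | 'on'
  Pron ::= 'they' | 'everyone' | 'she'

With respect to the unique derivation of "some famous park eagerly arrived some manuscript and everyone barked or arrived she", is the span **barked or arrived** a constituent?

[S [S [NP [Det some] [AP [Adj famous]] [N park]] [VP [AdvP [Adv eagerly]] [VP [V arrived] [NP [Det some] [N manuscript]]]]] [Conj and] [S [NP [Pron everyone]] [VP [VP [V barked]] [Conj or] [VP [V arrived] [NP [Pron she]]]]]]
The smallest constituent containing 'barked or arrived' is the VP spanning 'barked or arrived she'; no single node in the tree dominates exactly the given words.

No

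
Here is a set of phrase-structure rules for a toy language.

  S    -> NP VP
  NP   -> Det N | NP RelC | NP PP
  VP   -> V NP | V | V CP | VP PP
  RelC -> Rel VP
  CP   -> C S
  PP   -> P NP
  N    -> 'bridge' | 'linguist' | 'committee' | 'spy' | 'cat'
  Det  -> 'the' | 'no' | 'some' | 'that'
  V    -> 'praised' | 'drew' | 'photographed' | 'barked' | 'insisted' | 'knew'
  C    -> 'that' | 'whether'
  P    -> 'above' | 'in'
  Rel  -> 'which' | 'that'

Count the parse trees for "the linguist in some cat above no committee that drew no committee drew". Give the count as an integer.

Two of the 5 distinct bracketings:
[S [NP [NP [NP [Det the] [N linguist]] [PP [P in] [NP [NP [Det some] [N cat]] [PP [P above] [NP [Det no] [N committee]]]]]] [RelC [Rel that] [VP [V drew] [NP [Det no] [N committee]]]]] [VP [V drew]]]
[S [NP [NP [NP [NP [Det the] [N linguist]] [PP [P in] [NP [Det some] [N cat]]]] [PP [P above] [NP [Det no] [N committee]]]] [RelC [Rel that] [VP [V drew] [NP [Det no] [N committee]]]]] [VP [V drew]]]
The trees differ in how a recursive rule is bracketed over the same span.

5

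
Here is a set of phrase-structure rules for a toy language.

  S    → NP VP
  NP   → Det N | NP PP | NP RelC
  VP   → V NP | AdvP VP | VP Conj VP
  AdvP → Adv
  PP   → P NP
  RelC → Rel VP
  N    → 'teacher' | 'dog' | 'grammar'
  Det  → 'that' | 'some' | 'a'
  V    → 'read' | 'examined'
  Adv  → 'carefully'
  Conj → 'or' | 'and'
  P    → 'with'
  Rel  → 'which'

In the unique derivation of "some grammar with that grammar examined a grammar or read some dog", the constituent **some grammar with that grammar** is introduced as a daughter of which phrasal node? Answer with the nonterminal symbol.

[S [NP [NP [Det some] [N grammar]] [PP [P with] [NP [Det that] [N grammar]]]] [VP [VP [V examined] [NP [Det a] [N grammar]]] [Conj or] [VP [V read] [NP [Det some] [N dog]]]]]
The span 'some grammar with that grammar' is the NP node built by NP → NP PP.
Its mother is the S built by S → NP VP.

S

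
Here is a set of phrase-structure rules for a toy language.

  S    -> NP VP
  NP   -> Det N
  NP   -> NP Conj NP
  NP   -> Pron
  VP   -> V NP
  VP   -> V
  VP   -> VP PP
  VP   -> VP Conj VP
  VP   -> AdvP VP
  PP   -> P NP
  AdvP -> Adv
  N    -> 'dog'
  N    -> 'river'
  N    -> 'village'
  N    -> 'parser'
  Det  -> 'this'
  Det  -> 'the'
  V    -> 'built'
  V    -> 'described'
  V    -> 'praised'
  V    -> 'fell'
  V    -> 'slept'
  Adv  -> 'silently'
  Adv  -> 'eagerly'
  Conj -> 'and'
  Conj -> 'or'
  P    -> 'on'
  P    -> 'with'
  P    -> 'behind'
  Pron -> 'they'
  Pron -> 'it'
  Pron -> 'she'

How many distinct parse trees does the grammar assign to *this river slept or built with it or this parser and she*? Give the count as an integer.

4

Two of the 4 distinct bracketings:
[S [NP [Det this] [N river]] [VP [VP [VP [V slept]] [Conj or] [VP [V built]]] [PP [P with] [NP [NP [Pron it]] [Conj or] [NP [NP [Det this] [N parser]] [Conj and] [NP [Pron she]]]]]]]
[S [NP [Det this] [N river]] [VP [VP [VP [V slept]] [Conj or] [VP [V built]]] [PP [P with] [NP [NP [NP [Pron it]] [Conj or] [NP [Det this] [N parser]]] [Conj and] [NP [Pron she]]]]]]
The trees differ in how a recursive rule is bracketed over the same span.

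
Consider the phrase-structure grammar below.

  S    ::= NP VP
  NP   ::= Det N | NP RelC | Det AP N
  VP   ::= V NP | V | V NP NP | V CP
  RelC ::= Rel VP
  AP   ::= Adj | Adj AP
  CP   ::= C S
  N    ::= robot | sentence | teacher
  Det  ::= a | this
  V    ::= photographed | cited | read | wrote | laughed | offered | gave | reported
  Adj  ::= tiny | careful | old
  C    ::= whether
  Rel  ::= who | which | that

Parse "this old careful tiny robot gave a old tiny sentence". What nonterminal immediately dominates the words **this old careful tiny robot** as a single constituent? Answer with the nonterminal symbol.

NP

S
  NP
    Det: this
    AP
      Adj: old
      AP
        Adj: careful
        AP
          Adj: tiny
    N: robot
  VP
    V: gave
    NP
      Det: a
      AP
        Adj: old
        AP
          Adj: tiny
      N: sentence
The span 'this old careful tiny robot' is the NP node built by NP → Det AP N.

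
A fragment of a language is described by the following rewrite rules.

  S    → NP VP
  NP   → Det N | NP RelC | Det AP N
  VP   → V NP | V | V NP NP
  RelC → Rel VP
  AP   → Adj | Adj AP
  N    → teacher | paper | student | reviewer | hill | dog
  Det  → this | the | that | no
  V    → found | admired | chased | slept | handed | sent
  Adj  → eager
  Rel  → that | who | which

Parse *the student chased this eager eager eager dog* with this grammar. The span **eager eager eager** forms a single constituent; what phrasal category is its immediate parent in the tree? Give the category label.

NP

S
  NP
    Det: the
    N: student
  VP
    V: chased
    NP
      Det: this
      AP
        Adj: eager
        AP
          Adj: eager
          AP
            Adj: eager
      N: dog
The span 'eager eager eager' is the AP node built by AP → Adj AP.
Its mother is the NP built by NP → Det AP N.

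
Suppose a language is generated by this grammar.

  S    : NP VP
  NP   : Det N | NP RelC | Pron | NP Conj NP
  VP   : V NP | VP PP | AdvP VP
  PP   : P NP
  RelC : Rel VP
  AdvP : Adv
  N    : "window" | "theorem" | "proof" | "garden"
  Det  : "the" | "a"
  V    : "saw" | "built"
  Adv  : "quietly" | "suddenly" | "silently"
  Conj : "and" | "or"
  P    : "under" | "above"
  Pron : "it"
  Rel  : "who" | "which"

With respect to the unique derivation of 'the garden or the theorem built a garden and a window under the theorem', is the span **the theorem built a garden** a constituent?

No

[S [NP [NP [Det the] [N garden]] [Conj or] [NP [Det the] [N theorem]]] [VP [VP [V built] [NP [NP [Det a] [N garden]] [Conj and] [NP [Det a] [N window]]]] [PP [P under] [NP [Det the] [N theorem]]]]]
The smallest constituent containing 'the theorem built a garden' is the S spanning 'the garden or the theorem built a garden and a window under the theorem'; no single node in the tree dominates exactly the given words.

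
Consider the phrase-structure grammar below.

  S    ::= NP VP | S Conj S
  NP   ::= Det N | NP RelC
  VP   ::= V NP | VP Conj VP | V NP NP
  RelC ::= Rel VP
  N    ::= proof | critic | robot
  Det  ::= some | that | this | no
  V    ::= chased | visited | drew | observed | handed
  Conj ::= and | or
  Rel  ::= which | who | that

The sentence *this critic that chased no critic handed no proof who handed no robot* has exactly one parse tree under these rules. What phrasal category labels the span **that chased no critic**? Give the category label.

RelC

[S [NP [NP [Det this] [N critic]] [RelC [Rel that] [VP [V chased] [NP [Det no] [N critic]]]]] [VP [V handed] [NP [NP [Det no] [N proof]] [RelC [Rel who] [VP [V handed] [NP [Det no] [N robot]]]]]]]
The span 'that chased no critic' is the RelC node built by RelC → Rel VP.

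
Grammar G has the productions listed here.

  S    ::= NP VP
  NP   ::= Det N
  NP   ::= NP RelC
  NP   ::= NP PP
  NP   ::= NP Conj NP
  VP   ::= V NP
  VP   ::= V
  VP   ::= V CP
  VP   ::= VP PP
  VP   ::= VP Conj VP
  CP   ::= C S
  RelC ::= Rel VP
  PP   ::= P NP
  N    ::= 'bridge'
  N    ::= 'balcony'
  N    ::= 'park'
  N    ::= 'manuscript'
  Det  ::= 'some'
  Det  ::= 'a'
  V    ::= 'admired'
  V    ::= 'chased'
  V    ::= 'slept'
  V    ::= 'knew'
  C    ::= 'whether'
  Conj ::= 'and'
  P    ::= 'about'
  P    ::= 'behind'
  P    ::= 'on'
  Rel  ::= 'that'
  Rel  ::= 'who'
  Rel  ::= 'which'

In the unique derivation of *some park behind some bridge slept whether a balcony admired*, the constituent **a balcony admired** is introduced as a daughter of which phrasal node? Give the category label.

CP

S
  NP
    NP
      Det: some
      N: park
    PP
      P: behind
      NP
        Det: some
        N: bridge
  VP
    V: slept
    CP
      C: whether
      S
        NP
          Det: a
          N: balcony
        VP
          V: admired
The span 'a balcony admired' is the S node built by S → NP VP.
Its mother is the CP built by CP → C S.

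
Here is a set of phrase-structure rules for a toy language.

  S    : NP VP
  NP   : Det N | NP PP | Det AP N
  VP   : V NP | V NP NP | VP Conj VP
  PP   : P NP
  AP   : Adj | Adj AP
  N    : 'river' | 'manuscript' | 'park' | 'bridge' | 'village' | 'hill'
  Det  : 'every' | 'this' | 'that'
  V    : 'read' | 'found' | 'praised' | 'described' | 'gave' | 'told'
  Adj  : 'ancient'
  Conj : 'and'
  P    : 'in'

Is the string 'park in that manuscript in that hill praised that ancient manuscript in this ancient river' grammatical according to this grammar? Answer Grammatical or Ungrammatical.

Ungrammatical

For S → NP VP, no prefix of the string parses as an NP.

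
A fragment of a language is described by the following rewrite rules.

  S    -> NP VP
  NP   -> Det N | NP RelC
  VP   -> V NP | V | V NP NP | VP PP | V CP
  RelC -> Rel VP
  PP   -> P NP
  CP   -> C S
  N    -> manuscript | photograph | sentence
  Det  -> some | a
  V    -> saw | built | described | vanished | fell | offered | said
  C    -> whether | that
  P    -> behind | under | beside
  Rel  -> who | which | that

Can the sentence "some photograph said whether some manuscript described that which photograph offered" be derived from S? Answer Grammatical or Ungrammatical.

Ungrammatical

A C/Rel word can never sit immediately before a Rel word in any string this grammar generates, so the substring 'that which' rules out a derivation.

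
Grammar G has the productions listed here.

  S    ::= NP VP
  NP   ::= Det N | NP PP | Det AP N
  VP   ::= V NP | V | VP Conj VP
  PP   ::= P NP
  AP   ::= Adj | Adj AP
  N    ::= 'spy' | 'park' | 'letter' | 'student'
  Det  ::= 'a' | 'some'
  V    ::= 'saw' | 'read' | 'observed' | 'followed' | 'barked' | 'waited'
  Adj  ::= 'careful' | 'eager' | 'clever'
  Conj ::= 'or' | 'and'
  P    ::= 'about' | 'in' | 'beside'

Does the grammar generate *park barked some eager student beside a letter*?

For S → NP VP, no prefix of the string parses as an NP.

Ungrammatical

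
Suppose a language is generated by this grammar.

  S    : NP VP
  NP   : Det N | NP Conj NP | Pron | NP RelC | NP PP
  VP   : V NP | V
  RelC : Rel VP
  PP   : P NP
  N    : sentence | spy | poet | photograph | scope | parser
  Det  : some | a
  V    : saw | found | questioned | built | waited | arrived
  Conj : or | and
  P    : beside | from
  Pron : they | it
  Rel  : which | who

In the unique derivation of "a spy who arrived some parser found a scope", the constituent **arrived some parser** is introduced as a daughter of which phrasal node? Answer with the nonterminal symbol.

[S [NP [NP [Det a] [N spy]] [RelC [Rel who] [VP [V arrived] [NP [Det some] [N parser]]]]] [VP [V found] [NP [Det a] [N scope]]]]
The span 'arrived some parser' is the VP node built by VP → V NP.
Its mother is the RelC built by RelC → Rel VP.

RelC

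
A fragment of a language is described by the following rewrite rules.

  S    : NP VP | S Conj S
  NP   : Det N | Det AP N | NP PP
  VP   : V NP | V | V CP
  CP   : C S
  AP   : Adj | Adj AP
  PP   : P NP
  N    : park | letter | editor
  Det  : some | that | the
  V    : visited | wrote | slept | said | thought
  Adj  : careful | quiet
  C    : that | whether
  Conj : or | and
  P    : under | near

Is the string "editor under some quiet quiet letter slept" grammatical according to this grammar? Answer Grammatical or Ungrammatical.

For S → NP VP, no prefix of the string parses as an NP. The alternative S rule S → S Conj S likewise has no satisfying split.

Ungrammatical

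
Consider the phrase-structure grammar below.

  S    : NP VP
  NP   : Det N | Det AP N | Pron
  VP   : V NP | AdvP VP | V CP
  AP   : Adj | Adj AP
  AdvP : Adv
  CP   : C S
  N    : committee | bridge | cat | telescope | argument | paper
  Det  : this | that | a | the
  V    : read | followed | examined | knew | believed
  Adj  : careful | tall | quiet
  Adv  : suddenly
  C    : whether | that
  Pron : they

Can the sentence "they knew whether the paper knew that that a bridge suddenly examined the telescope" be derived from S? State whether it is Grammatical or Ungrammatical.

For S → NP VP, the only prefix that parses as NP is 'they', but the remainder 'knew whether the paper knew that that a bridge suddenly examined the telescope' is not a VP under these rules.

Ungrammatical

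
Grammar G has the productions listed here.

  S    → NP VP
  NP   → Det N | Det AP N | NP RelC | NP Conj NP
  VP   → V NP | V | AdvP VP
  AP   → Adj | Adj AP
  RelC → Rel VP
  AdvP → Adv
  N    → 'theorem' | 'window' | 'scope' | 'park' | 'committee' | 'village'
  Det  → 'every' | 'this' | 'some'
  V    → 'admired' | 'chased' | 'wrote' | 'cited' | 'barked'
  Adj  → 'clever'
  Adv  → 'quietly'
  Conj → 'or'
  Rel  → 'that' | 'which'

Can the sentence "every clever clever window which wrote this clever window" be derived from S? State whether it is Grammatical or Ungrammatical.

Ungrammatical

For S → NP VP, every NP-prefix leaves a non-VP remainder: after 'every clever clever window' the remainder is not a VP; after 'every clever clever window which wrote' the remainder is not a VP.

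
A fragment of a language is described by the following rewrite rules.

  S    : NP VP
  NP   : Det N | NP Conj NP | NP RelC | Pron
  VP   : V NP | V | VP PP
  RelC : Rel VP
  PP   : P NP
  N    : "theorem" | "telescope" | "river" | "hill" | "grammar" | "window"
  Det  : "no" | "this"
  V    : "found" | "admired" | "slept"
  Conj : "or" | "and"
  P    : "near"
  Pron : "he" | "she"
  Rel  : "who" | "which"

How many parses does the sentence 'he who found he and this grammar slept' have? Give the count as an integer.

2

The two bracketings:
[S [NP [NP [NP [Pron he]] [RelC [Rel who] [VP [V found] [NP [Pron he]]]]] [Conj and] [NP [Det this] [N grammar]]] [VP [V slept]]]
[S [NP [NP [Pron he]] [RelC [Rel who] [VP [V found] [NP [NP [Pron he]] [Conj and] [NP [Det this] [N grammar]]]]]] [VP [V slept]]]
The trees differ in how a recursive rule is bracketed over the same span.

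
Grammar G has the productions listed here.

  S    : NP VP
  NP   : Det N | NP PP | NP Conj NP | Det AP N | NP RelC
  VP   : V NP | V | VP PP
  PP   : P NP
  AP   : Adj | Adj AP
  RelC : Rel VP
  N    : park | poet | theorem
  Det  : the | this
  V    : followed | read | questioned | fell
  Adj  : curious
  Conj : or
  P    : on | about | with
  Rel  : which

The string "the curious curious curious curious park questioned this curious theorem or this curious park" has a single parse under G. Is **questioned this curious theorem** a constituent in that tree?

[S [NP [Det the] [AP [Adj curious] [AP [Adj curious] [AP [Adj curious] [AP [Adj curious]]]]] [N park]] [VP [V questioned] [NP [NP [Det this] [AP [Adj curious]] [N theorem]] [Conj or] [NP [Det this] [AP [Adj curious]] [N park]]]]]
The smallest constituent containing 'questioned this curious theorem' is the VP spanning 'questioned this curious theorem or this curious park'; no single node in the tree dominates exactly the given words.

No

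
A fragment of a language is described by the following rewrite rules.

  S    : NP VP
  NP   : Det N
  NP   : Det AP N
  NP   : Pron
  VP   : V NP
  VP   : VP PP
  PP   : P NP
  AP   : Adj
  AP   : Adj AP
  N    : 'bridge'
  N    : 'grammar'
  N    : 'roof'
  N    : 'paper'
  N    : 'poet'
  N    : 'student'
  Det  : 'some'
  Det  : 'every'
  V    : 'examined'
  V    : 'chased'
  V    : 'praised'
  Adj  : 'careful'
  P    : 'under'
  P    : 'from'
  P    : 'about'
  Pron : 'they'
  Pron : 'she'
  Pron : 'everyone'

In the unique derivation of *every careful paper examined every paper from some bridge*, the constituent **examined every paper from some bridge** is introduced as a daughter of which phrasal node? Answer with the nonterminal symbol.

S
  NP
    Det: every
    AP
      Adj: careful
    N: paper
  VP
    VP
      V: examined
      NP
        Det: every
        N: paper
    PP
      P: from
      NP
        Det: some
        N: bridge
The span 'examined every paper from some bridge' is the VP node built by VP → VP PP.
Its mother is the S built by S → NP VP.

S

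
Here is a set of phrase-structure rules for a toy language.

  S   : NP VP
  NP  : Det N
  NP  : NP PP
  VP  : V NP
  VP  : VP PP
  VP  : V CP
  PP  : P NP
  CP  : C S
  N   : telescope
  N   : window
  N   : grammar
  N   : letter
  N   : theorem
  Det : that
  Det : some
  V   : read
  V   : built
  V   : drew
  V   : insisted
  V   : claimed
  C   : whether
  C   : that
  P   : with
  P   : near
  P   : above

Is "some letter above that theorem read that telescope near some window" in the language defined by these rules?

[S [NP [NP [Det some] [N letter]] [PP [P above] [NP [Det that] [N theorem]]]] [VP [V read] [NP [NP [Det that] [N telescope]] [PP [P near] [NP [Det some] [N window]]]]]]
Each bracket corresponds to one application of a listed rule, so the string is derivable from S.

Grammatical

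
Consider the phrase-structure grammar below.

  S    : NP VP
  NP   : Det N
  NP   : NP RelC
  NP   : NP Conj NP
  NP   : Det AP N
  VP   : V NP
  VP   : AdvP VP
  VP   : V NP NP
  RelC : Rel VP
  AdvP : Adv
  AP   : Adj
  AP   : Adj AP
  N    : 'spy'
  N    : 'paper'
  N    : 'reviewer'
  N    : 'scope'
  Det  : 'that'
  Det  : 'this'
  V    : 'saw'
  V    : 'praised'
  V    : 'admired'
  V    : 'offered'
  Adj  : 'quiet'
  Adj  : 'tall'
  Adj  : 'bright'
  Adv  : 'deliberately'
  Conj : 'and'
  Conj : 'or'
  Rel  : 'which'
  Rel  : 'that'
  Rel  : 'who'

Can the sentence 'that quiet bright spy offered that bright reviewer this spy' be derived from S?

S
  NP
    Det: that
    AP
      Adj: quiet
      AP
        Adj: bright
    N: spy
  VP
    V: offered
    NP
      Det: that
      AP
        Adj: bright
      N: reviewer
    NP
      Det: this
      N: spy
Each bracket corresponds to one application of a listed rule, so the string is derivable from S.

Grammatical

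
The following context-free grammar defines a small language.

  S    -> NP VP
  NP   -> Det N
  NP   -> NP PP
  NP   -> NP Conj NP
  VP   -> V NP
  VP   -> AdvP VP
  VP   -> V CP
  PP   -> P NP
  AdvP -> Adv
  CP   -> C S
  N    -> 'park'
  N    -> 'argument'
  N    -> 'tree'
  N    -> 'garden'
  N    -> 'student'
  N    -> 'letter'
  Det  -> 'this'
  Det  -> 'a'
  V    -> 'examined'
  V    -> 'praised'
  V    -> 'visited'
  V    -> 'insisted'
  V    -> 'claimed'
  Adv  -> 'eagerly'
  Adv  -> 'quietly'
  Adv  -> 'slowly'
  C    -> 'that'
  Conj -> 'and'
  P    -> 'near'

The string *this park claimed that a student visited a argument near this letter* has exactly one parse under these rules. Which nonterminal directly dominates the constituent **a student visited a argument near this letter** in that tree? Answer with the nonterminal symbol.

[S [NP [Det this] [N park]] [VP [V claimed] [CP [C that] [S [NP [Det a] [N student]] [VP [V visited] [NP [NP [Det a] [N argument]] [PP [P near] [NP [Det this] [N letter]]]]]]]]]
The span 'a student visited a argument near this letter' is the S node built by S → NP VP.
Its mother is the CP built by CP → C S.

CP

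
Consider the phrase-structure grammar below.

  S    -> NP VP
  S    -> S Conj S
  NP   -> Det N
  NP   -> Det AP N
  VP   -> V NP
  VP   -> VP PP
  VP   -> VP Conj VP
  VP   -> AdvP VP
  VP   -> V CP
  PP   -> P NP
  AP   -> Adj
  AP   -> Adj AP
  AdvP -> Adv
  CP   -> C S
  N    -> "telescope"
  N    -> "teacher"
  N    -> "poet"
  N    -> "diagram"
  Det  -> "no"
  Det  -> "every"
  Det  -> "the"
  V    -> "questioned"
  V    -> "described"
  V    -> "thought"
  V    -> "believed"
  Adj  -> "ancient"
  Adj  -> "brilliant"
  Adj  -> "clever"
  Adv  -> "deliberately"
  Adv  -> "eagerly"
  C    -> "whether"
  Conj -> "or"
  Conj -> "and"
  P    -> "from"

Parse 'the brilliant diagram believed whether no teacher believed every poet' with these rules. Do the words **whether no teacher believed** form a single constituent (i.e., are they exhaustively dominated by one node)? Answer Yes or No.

[S [NP [Det the] [AP [Adj brilliant]] [N diagram]] [VP [V believed] [CP [C whether] [S [NP [Det no] [N teacher]] [VP [V believed] [NP [Det every] [N poet]]]]]]]
The smallest constituent containing 'whether no teacher believed' is the CP spanning 'whether no teacher believed every poet'; no single node in the tree dominates exactly the given words.

No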